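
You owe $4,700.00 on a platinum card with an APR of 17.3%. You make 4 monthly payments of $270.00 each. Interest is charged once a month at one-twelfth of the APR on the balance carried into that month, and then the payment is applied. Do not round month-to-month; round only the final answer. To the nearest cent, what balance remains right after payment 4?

Monthly rate r = 17.3%/12 = 1.44167% = 0.0144167.
Each month: B ← B·(1+r) − $270.00.
Month 1: interest $67.76; balance after payment $4,497.76.
Month 2: interest $64.84; balance after payment $4,292.60.
Month 3: interest $61.88; balance after payment $4,084.49.
Month 4: interest $58.88; balance after payment $3,873.37.

$3,873.37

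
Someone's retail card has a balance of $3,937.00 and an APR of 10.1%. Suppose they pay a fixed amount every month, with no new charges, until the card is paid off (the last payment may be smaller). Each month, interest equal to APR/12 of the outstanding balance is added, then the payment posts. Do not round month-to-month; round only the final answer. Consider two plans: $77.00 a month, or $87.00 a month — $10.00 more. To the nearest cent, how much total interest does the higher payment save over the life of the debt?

$192.91

Monthly rate r = 10.1%/12 = 0.841667% = 0.00841667.
At $77.00/mo: n = ⌈−ln(1 − rB₀/P)/ln(1+r)⌉ = 68 payments (last $10.73); total interest = total paid − $3,937.00 = $1,232.73.
At $87.00/mo: 58 payments (last $17.82); total interest $1,039.82.
Interest saved = $1,232.73 − $1,039.82 = $192.91.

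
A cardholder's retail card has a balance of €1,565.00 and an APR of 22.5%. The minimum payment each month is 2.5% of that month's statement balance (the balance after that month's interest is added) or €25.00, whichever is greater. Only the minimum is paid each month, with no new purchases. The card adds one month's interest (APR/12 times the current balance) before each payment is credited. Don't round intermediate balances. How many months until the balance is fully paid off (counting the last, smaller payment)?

Monthly rate r = 22.5%/12 = 1.875% = 0.01875.
While 2.5% of the post-interest balance exceeds €25.00, each month B ← (B·(1+r))·(1 − 0.025), i.e. B shrinks by the factor (1+r)·0.975 = 0.99328.
This holds for months 1–70. Entering month 71 the balance is €976.27; 2.5% of the post-interest balance is now below €25.00, so the flat €25.00 minimum applies from here.
From month 71 a fixed €25.00 at rate r clears €976.27 in 71 more payments. Total: 70 + 71 = 141 months.

141 months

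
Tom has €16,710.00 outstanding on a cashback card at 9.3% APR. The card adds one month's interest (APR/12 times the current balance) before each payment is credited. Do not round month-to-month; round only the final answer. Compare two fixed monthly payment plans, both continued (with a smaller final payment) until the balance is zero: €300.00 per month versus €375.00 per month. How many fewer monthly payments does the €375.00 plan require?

Monthly rate r = 9.3%/12 = 0.775% = 0.00775.
At €300.00/mo: n = ⌈−ln(1 − rB₀/P)/ln(1+r)⌉ = 74 payments (last €58.19); total interest = total paid − €16,710.00 = €5,248.19.
At €375.00/mo: 55 payments (last €328.16); total interest €3,868.16.
Payments saved = 74 − 55 = 19.

19 fewer payments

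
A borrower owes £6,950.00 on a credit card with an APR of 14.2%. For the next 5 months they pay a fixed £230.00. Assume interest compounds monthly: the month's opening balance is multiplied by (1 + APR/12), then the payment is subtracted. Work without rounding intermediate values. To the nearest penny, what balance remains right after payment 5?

Monthly rate r = 14.2%/12 = 1.18333% = 0.0118333.
Each month: B ← B·(1+r) − £230.00.
Month 1: interest £82.24; balance after payment £6,802.24.
Month 2: interest £80.49; balance after payment £6,652.73.
Month 3: interest £78.72; balance after payment £6,501.46.
Month 4: interest £76.93; balance after payment £6,348.39.
Month 5: interest £75.12; balance after payment £6,193.52.

£6,193.52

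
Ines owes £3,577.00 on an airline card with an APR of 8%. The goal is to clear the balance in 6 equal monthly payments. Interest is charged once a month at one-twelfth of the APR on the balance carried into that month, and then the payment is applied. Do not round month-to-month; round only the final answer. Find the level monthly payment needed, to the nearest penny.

£610.15

Monthly rate r = 8%/12 = 0.666667% = 0.00666667.
Level-payment amortization: P = B₀·r / (1 − (1+r)^(−n)) = 3577.00·0.00666667 / (1 − 1.00667^(−6)).
Denominator 1 − (1+r)^(−6) = 0.0390830136.
P = 23.8467 / 0.0390830136 ≈ 610.15.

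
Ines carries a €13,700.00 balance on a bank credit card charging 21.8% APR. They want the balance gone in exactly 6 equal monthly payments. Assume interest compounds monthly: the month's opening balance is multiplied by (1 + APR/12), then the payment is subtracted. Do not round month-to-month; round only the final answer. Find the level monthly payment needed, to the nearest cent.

Monthly rate r = 21.8%/12 = 1.81667% = 0.0181667.
Level-payment amortization: P = B₀·r / (1 − (1+r)^(−n)) = 13700.00·0.0181667 / (1 − 1.01817^(−6)).
Denominator 1 − (1+r)^(−6) = 0.102391924.
P = 248.883 / 0.102391924 ≈ 2430.69.

€2,430.69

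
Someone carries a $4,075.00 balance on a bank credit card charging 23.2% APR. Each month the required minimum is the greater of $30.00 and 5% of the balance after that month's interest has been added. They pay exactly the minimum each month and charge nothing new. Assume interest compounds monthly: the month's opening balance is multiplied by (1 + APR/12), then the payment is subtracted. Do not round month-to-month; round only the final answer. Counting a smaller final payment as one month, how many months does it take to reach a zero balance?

86 months

Monthly rate r = 23.2%/12 = 1.93333% = 0.0193333.
While 5% of the post-interest balance exceeds $30.00, each month B ← (B·(1+r))·(1 − 0.05), i.e. B shrinks by the factor (1+r)·0.95 = 0.96837.
This holds for months 1–61. Entering month 62 the balance is $573.53; 5% of the post-interest balance is now below $30.00, so the flat $30.00 minimum applies from here.
From month 62 a fixed $30.00 at rate r clears $573.53 in 25 more payments. Total: 61 + 25 = 86 months.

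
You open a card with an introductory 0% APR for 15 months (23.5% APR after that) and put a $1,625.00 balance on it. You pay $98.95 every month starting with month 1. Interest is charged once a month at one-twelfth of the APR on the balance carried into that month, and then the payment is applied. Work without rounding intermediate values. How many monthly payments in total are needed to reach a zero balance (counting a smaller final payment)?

Promo months 1–15 at r₀ = 0%/12 = 0; months 16+ at r₁ = 23.5%/12 = 0.0195833.
After month 15 (no interest yet): B = $1,625.00 − 15·$98.95 = $140.75.
Then at r₁ with $98.95/mo: n₂ = −ln(1 − r₁·B/P)/ln(1+r₁) ≈ 1.46 → 2 more payments.

17 months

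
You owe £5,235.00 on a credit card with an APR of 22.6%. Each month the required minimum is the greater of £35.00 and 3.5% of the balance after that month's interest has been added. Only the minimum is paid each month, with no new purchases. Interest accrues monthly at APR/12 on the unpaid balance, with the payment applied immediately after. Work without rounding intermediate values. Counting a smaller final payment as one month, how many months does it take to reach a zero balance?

139 months

Monthly rate r = 22.6%/12 = 1.88333% = 0.0188333.
While 3.5% of the post-interest balance exceeds £35.00, each month B ← (B·(1+r))·(1 − 0.035), i.e. B shrinks by the factor (1+r)·0.965 = 0.98317.
This holds for months 1–99. Entering month 100 the balance is £975.74; 3.5% of the post-interest balance is now below £35.00, so the flat £35.00 minimum applies from here.
From month 100 a fixed £35.00 at rate r clears £975.74 in 40 more payments. Total: 99 + 40 = 139 months.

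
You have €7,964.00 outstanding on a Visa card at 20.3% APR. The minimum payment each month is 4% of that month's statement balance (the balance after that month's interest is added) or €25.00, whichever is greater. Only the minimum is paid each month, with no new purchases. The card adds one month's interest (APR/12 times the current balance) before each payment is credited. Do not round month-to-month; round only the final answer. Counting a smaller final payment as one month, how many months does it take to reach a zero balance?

Monthly rate r = 20.3%/12 = 1.69167% = 0.0169167.
While 4% of the post-interest balance exceeds €25.00, each month B ← (B·(1+r))·(1 − 0.04), i.e. B shrinks by the factor (1+r)·0.96 = 0.97624.
This holds for months 1–107. Entering month 108 the balance is €607.70; 4% of the post-interest balance is now below €25.00, so the flat €25.00 minimum applies from here.
From month 108 a fixed €25.00 at rate r clears €607.70 in 32 more payments. Total: 107 + 32 = 139 months.

139 months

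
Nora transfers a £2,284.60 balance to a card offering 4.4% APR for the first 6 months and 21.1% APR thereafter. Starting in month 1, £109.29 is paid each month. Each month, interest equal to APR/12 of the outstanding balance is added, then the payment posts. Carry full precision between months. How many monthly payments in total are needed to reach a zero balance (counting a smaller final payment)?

24 payments

Promo months 1–6 at r₀ = 4.4%/12 = 0.00366667; months 7+ at r₁ = 21.1%/12 = 0.0175833.
After month 6: iterate B ← B·(1+r₀) − £109.29 for 6 months → £1,673.54.
Then at r₁ with £109.29/mo: n₂ = −ln(1 − r₁·B/P)/ln(1+r₁) ≈ 18.00 → 18 more payments.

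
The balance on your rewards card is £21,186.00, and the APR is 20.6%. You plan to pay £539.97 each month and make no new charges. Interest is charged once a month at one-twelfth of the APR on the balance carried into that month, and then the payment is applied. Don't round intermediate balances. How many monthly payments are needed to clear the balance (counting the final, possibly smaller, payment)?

66 payments

Monthly rate r = 20.6%/12 = 1.71667% = 0.0171667.
Recurrence: B ← B·(1+r) − £539.97.
Month 1: interest £363.69; balance after payment £21,009.72.
Month 2: interest £360.67; balance after payment £20,830.42.
Closed form: n = −ln(1 − rB₀/P)/ln(1+r) = −ln(0.32646)/ln(1.01717) ≈ 65.769, so the balance reaches zero during payment 66.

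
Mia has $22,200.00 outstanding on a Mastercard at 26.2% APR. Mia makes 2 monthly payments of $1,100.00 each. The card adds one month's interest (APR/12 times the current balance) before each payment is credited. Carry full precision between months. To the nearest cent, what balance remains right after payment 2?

$20,955.97

Monthly rate r = 26.2%/12 = 2.18333% = 0.0218333.
Each month: B ← B·(1+r) − $1,100.00.
Month 1: interest $484.70; balance after payment $21,584.70.
Month 2: interest $471.27; balance after payment $20,955.97.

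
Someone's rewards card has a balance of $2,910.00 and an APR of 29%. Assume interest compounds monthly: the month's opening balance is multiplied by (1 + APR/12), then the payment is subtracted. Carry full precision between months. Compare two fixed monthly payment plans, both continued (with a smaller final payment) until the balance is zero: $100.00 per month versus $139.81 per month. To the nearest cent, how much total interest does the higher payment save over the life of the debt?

Monthly rate r = 29%/12 = 2.41667% = 0.0241667.
At $100.00/mo: n = ⌈−ln(1 − rB₀/P)/ln(1+r)⌉ = 51 payments (last $87.66); total interest = total paid − $2,910.00 = $2,177.66.
At $139.81/mo: 30 payments (last $39.42); total interest $1,183.91.
Interest saved = $2,177.66 − $1,183.91 = $993.75.

$993.75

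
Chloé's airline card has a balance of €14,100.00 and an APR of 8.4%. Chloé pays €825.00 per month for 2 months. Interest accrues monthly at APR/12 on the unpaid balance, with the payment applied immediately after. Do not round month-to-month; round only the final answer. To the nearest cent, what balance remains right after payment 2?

€12,642.32

Monthly rate r = 8.4%/12 = 0.7% = 0.007.
Each month: B ← B·(1+r) − €825.00.
Month 1: interest €98.70; balance after payment €13,373.70.
Month 2: interest €93.62; balance after payment €12,642.32.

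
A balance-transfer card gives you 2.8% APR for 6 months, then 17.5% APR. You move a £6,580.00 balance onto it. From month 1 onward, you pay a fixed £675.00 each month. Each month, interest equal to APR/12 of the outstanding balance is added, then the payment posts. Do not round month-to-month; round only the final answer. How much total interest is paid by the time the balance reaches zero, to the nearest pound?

£164

Promo months 1–6 at r₀ = 2.8%/12 = 0.00233333; months 7+ at r₁ = 17.5%/12 = 0.0145833.
After month 6: iterate B ← B·(1+r₀) − £675.00 for 6 months → £2,598.96.
Then at r₁ with £675.00/mo: n₂ = −ln(1 − r₁·B/P)/ln(1+r₁) ≈ 3.99 → 4 more payments.
Total paid = 9·£675.00 + £669.28 = £6,744.28; interest = £6,744.28 − £6,580.00 = £164.28.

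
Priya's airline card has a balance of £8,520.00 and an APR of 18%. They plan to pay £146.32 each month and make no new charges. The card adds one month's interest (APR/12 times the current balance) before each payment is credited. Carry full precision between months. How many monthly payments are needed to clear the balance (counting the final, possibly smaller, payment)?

139 payments

Monthly rate r = 18%/12 = 1.5% = 0.015.
Recurrence: B ← B·(1+r) − £146.32.
Month 1: interest £127.80; balance after payment £8,501.48.
Month 2: interest £127.52; balance after payment £8,482.68.
Closed form: n = −ln(1 − rB₀/P)/ln(1+r) = −ln(0.12657)/ln(1.015) ≈ 138.827, so the balance reaches zero during payment 139.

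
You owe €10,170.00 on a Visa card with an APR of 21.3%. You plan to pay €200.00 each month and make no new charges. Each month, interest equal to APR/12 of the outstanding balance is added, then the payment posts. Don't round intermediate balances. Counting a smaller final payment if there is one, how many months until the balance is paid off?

133 payments

Monthly rate r = 21.3%/12 = 1.775% = 0.01775.
Recurrence: B ← B·(1+r) − €200.00.
Month 1: interest €180.52; balance after payment €10,150.52.
Month 2: interest €180.17; balance after payment €10,130.69.
Closed form: n = −ln(1 − rB₀/P)/ln(1+r) = −ln(0.097412)/ln(1.01775) ≈ 132.361, so the balance reaches zero during payment 133.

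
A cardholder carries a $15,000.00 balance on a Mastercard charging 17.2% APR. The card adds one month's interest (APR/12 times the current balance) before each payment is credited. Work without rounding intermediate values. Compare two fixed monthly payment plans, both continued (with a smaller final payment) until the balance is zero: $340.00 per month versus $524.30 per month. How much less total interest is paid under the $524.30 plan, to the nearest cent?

$4,463.14

Monthly rate r = 17.2%/12 = 1.43333% = 0.0143333.
At $340.00/mo: n = ⌈−ln(1 − rB₀/P)/ln(1+r)⌉ = 71 payments (last $106.14); total interest = total paid − $15,000.00 = $8,906.14.
At $524.30/mo: 38 payments (last $43.90); total interest $4,443.00.
Interest saved = $8,906.14 − $4,443.00 = $4,463.14.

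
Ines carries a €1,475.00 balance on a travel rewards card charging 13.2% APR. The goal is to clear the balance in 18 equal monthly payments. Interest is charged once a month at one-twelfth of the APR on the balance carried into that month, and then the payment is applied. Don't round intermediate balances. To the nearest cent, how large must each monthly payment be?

Monthly rate r = 13.2%/12 = 1.1% = 0.011.
Level-payment amortization: P = B₀·r / (1 − (1+r)^(−n)) = 1475.00·0.011 / (1 − 1.011^(−18)).
Denominator 1 − (1+r)^(−18) = 0.178742782.
P = 16.225 / 0.178742782 ≈ 90.77.

€90.77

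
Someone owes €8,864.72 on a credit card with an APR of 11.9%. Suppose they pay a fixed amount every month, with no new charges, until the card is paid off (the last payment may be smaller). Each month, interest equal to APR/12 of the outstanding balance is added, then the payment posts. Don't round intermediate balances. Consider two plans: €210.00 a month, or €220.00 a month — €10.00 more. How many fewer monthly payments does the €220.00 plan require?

Monthly rate r = 11.9%/12 = 0.991667% = 0.00991667.
At €210.00/mo: n = ⌈−ln(1 − rB₀/P)/ln(1+r)⌉ = 55 payments (last €201.67); total interest = total paid − €8,864.72 = €2,676.95.
At €220.00/mo: 52 payments (last €153.48); total interest €2,508.76.
Payments saved = 55 − 52 = 3.

3 fewer payments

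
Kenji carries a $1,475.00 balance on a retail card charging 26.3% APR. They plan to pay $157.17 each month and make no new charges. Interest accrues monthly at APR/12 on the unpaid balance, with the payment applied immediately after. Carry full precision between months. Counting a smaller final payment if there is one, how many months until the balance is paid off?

Monthly rate r = 26.3%/12 = 2.19167% = 0.0219167.
Recurrence: B ← B·(1+r) − $157.17.
Month 1: interest $32.33; balance after payment $1,350.16.
Month 2: interest $29.59; balance after payment $1,222.58.
Closed form: n = −ln(1 − rB₀/P)/ln(1+r) = −ln(0.79432)/ln(1.02192) ≈ 10.621, so the balance reaches zero during payment 11.

11 months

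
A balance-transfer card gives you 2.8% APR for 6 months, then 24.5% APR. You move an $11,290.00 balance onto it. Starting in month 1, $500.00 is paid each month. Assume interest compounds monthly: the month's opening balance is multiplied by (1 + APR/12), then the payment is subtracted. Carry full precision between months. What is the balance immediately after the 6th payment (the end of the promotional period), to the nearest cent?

Promo months 1–6 at r₀ = 2.8%/12 = 0.00233333; months 7+ at r₁ = 24.5%/12 = 0.0204167.
After month 6: iterate B ← B·(1+r₀) − $500.00 for 6 months → $8,431.43.

$8,431.43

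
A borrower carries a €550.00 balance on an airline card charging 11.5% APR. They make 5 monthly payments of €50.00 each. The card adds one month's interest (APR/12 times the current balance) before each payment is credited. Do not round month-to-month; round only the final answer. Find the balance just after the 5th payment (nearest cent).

€322.03

Monthly rate r = 11.5%/12 = 0.958333% = 0.00958333.
Each month: B ← B·(1+r) − €50.00.
Month 1: interest €5.27; balance after payment €505.27.
Month 2: interest €4.84; balance after payment €460.11.
Month 3: interest €4.41; balance after payment €414.52.
Month 4: interest €3.97; balance after payment €368.49.
Month 5: interest €3.53; balance after payment €322.03.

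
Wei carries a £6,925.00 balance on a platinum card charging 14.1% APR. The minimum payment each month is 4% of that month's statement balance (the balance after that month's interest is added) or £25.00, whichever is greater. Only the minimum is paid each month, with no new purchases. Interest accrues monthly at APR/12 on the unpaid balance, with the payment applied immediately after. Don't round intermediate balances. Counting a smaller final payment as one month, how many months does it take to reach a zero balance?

Monthly rate r = 14.1%/12 = 1.175% = 0.01175.
While 4% of the post-interest balance exceeds £25.00, each month B ← (B·(1+r))·(1 − 0.04), i.e. B shrinks by the factor (1+r)·0.96 = 0.97128.
This holds for months 1–83. Entering month 84 the balance is £616.61; 4% of the post-interest balance is now below £25.00, so the flat £25.00 minimum applies from here.
From month 84 a fixed £25.00 at rate r clears £616.61 in 30 more payments. Total: 83 + 30 = 113 months.

113 months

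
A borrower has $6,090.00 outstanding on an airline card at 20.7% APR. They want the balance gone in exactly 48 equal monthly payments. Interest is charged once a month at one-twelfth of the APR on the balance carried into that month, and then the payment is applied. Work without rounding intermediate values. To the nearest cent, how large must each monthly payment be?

$187.60

Monthly rate r = 20.7%/12 = 1.725% = 0.01725.
Level-payment amortization: P = B₀·r / (1 − (1+r)^(−n)) = 6090.00·0.01725 / (1 − 1.01725^(−48)).
Denominator 1 − (1+r)^(−48) = 0.559981972.
P = 105.052 / 0.559981972 ≈ 187.60.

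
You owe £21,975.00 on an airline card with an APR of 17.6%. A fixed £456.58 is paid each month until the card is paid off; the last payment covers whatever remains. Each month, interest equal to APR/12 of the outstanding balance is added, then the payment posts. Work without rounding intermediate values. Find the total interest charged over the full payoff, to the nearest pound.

Monthly rate r = 17.6%/12 = 1.46667% = 0.0146667.
Payoff takes n = ⌈−ln(1 − rB₀/P)/ln(1+r)⌉ = ⌈84.054⌉ = 85 payments; the last is £24.76.
Total paid = 84·£456.58 + £24.76 = £38,377.48.
Total interest = total paid − principal = £38,377.48 − £21,975.00 = £16,402.48.

£16,402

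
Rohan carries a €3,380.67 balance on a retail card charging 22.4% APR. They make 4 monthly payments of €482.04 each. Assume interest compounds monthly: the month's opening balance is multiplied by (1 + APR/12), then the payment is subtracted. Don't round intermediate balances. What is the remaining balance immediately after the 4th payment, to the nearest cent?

Monthly rate r = 22.4%/12 = 1.86667% = 0.0186667.
Each month: B ← B·(1+r) − €482.04.
Month 1: interest €63.11; balance after payment €2,961.74.
Month 2: interest €55.29; balance after payment €2,534.98.
Month 3: interest €47.32; balance after payment €2,100.26.
Month 4: interest €39.20; balance after payment €1,657.43.

€1,657.43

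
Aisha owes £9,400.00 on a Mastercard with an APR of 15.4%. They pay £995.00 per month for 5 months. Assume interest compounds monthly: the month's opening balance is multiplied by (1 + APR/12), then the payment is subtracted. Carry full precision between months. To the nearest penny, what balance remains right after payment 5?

Monthly rate r = 15.4%/12 = 1.28333% = 0.0128333.
Each month: B ← B·(1+r) − £995.00.
Month 1: interest £120.63; balance after payment £8,525.63.
Month 2: interest £109.41; balance after payment £7,640.05.
Month 3: interest £98.05; balance after payment £6,743.09.
Month 4: interest £86.54; balance after payment £5,834.63.
Month 5: interest £74.88; balance after payment £4,914.51.

£4,914.51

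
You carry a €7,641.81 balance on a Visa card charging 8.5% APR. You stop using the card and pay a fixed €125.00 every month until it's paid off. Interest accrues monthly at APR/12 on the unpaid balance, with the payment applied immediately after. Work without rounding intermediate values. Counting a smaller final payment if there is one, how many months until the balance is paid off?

81 months

Monthly rate r = 8.5%/12 = 0.708333% = 0.00708333.
Recurrence: B ← B·(1+r) − €125.00.
Month 1: interest €54.13; balance after payment €7,570.94.
Month 2: interest €53.63; balance after payment €7,499.57.
Closed form: n = −ln(1 − rB₀/P)/ln(1+r) = −ln(0.56696)/ln(1.00708) ≈ 80.395, so the balance reaches zero during payment 81.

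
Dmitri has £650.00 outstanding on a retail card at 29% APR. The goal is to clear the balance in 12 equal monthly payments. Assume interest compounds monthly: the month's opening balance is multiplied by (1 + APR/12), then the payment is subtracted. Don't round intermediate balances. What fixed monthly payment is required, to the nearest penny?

£63.05

Monthly rate r = 29%/12 = 2.41667% = 0.0241667.
Level-payment amortization: P = B₀·r / (1 − (1+r)^(−n)) = 650.00·0.0241667 / (1 − 1.02417^(−12)).
Denominator 1 − (1+r)^(−12) = 0.24915143.
P = 15.7083 / 0.24915143 ≈ 63.05.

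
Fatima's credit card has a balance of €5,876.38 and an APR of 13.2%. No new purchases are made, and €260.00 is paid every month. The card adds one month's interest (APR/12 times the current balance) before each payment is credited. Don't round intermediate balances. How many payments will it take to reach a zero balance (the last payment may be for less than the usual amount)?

Monthly rate r = 13.2%/12 = 1.1% = 0.011.
Recurrence: B ← B·(1+r) − €260.00.
Month 1: interest €64.64; balance after payment €5,681.02.
Month 2: interest €62.49; balance after payment €5,483.51.
Closed form: n = −ln(1 − rB₀/P)/ln(1+r) = −ln(0.75138)/ln(1.011) ≈ 26.128, so the balance reaches zero during payment 27.

27 months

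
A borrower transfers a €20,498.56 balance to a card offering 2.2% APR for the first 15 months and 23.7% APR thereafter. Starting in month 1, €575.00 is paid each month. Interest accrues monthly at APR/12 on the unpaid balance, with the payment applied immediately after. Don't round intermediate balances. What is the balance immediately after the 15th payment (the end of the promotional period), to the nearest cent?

€12,332.99

Promo months 1–15 at r₀ = 2.2%/12 = 0.00183333; months 16+ at r₁ = 23.7%/12 = 0.01975.
After month 15: iterate B ← B·(1+r₀) − €575.00 for 15 months → €12,332.99.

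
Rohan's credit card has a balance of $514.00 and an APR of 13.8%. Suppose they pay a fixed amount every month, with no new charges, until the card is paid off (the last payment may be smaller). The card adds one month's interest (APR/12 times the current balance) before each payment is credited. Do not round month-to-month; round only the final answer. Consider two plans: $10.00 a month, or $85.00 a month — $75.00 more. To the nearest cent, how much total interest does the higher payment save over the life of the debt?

Monthly rate r = 13.8%/12 = 1.15% = 0.0115.
At $10.00/mo: n = ⌈−ln(1 − rB₀/P)/ln(1+r)⌉ = 79 payments (last $2.11); total interest = total paid − $514.00 = $268.11.
At $85.00/mo: 7 payments (last $25.91); total interest $21.91.
Interest saved = $268.11 − $21.91 = $246.20.

$246.20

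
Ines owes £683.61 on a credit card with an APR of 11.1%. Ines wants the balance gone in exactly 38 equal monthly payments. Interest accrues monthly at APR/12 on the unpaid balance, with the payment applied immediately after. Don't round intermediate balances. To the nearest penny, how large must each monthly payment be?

£21.42

Monthly rate r = 11.1%/12 = 0.925% = 0.00925.
Level-payment amortization: P = B₀·r / (1 − (1+r)^(−n)) = 683.61·0.00925 / (1 − 1.00925^(−38)).
Denominator 1 − (1+r)^(−38) = 0.295230351.
P = 6.32339 / 0.295230351 ≈ 21.42.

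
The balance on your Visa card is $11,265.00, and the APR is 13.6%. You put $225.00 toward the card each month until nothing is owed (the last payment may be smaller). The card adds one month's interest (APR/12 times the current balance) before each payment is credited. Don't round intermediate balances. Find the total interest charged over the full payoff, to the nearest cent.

$5,466.02

Monthly rate r = 13.6%/12 = 1.13333% = 0.0113333.
Payoff takes n = ⌈−ln(1 − rB₀/P)/ln(1+r)⌉ = ⌈74.359⌉ = 75 payments; the last is $81.02.
Total paid = 74·$225.00 + $81.02 = $16,731.02.
Total interest = total paid − principal = $16,731.02 − $11,265.00 = $5,466.02.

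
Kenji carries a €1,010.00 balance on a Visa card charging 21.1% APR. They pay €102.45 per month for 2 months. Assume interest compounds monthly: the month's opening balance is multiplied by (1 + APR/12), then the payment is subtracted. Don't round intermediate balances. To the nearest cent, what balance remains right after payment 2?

€839.13

Monthly rate r = 21.1%/12 = 1.75833% = 0.0175833.
Each month: B ← B·(1+r) − €102.45.
Month 1: interest €17.76; balance after payment €925.31.
Month 2: interest €16.27; balance after payment €839.13.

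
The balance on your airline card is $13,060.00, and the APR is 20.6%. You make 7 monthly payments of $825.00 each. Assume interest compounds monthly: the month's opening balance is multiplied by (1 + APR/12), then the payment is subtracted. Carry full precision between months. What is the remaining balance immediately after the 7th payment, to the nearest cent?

$8,631.48

Monthly rate r = 20.6%/12 = 1.71667% = 0.0171667.
Each month: B ← B·(1+r) − $825.00.
Month 1: interest $224.20; balance after payment $12,459.20.
Month 2: interest $213.88; balance after payment $11,848.08.
Month 3: interest $203.39; balance after payment $11,226.47.
Month 4: interest $192.72; balance after payment $10,594.19.
Month 5: interest $181.87; balance after payment $9,951.06.
Month 6: interest $170.83; balance after payment $9,296.89.
Month 7: interest $159.60; balance after payment $8,631.48.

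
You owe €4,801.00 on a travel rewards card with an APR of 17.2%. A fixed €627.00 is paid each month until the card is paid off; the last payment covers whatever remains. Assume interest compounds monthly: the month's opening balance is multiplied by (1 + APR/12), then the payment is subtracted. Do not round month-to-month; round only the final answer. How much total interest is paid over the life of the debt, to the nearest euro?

Monthly rate r = 17.2%/12 = 1.43333% = 0.0143333.
Payoff takes n = ⌈−ln(1 − rB₀/P)/ln(1+r)⌉ = ⌈8.169⌉ = 9 payments; the last is €106.46.
Total paid = 8·€627.00 + €106.46 = €5,122.46.
Total interest = total paid − principal = €5,122.46 − €4,801.00 = €321.46.

€321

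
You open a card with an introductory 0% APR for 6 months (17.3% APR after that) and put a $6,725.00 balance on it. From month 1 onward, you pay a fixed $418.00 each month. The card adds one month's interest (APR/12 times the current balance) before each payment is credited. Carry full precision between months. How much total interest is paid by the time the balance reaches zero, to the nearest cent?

Promo months 1–6 at r₀ = 0%/12 = 0; months 7+ at r₁ = 17.3%/12 = 0.0144167.
After month 6 (no interest yet): B = $6,725.00 − 6·$418.00 = $4,217.00.
Then at r₁ with $418.00/mo: n₂ = −ln(1 − r₁·B/P)/ln(1+r₁) ≈ 10.98 → 11 more payments.
Total paid = 16·$418.00 + $409.90 = $7,097.90; interest = $7,097.90 − $6,725.00 = $372.90.

$372.90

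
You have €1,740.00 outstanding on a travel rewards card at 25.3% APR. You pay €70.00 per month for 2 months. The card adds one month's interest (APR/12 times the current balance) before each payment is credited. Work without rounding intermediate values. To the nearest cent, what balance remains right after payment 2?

€1,672.67

Monthly rate r = 25.3%/12 = 2.10833% = 0.0210833.
Each month: B ← B·(1+r) − €70.00.
Month 1: interest €36.68; balance after payment €1,706.68.
Month 2: interest €35.98; balance after payment €1,672.67.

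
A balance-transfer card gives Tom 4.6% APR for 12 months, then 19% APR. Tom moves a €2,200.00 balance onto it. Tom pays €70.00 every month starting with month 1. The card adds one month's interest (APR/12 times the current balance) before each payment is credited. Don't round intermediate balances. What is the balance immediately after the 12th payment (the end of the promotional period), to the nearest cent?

€1,445.42

Promo months 1–12 at r₀ = 4.6%/12 = 0.00383333; months 13+ at r₁ = 19%/12 = 0.0158333.
After month 12: iterate B ← B·(1+r₀) − €70.00 for 12 months → €1,445.42.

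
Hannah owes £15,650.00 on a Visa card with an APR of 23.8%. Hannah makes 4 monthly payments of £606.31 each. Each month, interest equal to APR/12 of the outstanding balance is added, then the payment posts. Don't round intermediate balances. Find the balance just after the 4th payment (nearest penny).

£14,430.64

Monthly rate r = 23.8%/12 = 1.98333% = 0.0198333.
Each month: B ← B·(1+r) − £606.31.
Month 1: interest £310.39; balance after payment £15,354.08.
Month 2: interest £304.52; balance after payment £15,052.29.
Month 3: interest £298.54; balance after payment £14,744.52.
Month 4: interest £292.43; balance after payment £14,430.64.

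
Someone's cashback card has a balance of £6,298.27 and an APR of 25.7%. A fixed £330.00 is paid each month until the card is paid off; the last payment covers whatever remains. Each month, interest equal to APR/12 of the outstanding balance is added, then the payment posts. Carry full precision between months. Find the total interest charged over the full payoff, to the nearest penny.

£1,886.18

Monthly rate r = 25.7%/12 = 2.14167% = 0.0214167.
Payoff takes n = ⌈−ln(1 − rB₀/P)/ln(1+r)⌉ = ⌈24.800⌉ = 25 payments; the last is £264.45.
Total paid = 24·£330.00 + £264.45 = £8,184.45.
Total interest = total paid − principal = £8,184.45 − £6,298.27 = £1,886.18.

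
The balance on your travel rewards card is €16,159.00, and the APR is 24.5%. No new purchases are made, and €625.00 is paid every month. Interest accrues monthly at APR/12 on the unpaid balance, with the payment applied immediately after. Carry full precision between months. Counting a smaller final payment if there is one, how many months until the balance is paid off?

Monthly rate r = 24.5%/12 = 2.04167% = 0.0204167.
Recurrence: B ← B·(1+r) − €625.00.
Month 1: interest €329.91; balance after payment €15,863.91.
Month 2: interest €323.89; balance after payment €15,562.80.
Closed form: n = −ln(1 − rB₀/P)/ln(1+r) = −ln(0.47214)/ln(1.02042) ≈ 37.132, so the balance reaches zero during payment 38.

38 months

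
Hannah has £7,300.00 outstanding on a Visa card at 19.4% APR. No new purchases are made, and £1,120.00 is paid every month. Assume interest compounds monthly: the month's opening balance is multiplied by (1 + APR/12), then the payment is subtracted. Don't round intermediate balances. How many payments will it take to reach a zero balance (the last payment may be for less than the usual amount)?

7 payments

Monthly rate r = 19.4%/12 = 1.61667% = 0.0161667.
Recurrence: B ← B·(1+r) − £1,120.00.
Month 1: interest £118.02; balance after payment £6,298.02.
Month 2: interest £101.82; balance after payment £5,279.83.
Closed form: n = −ln(1 − rB₀/P)/ln(1+r) = −ln(0.89463)/ln(1.01617) ≈ 6.943, so the balance reaches zero during payment 7.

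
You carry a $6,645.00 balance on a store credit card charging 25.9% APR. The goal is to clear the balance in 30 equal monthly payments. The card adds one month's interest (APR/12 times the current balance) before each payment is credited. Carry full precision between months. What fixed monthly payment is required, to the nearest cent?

$303.20

Monthly rate r = 25.9%/12 = 2.15833% = 0.0215833.
Level-payment amortization: P = B₀·r / (1 − (1+r)^(−n)) = 6645.00·0.0215833 / (1 − 1.02158^(−30)).
Denominator 1 − (1+r)^(−30) = 0.473029832.
P = 143.421 / 0.473029832 ≈ 303.20.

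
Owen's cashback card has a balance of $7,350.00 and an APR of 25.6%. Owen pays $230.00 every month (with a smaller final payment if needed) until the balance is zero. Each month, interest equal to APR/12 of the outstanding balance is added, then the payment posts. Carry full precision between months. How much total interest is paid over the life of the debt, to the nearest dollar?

Monthly rate r = 25.6%/12 = 2.13333% = 0.0213333.
Payoff takes n = ⌈−ln(1 − rB₀/P)/ln(1+r)⌉ = ⌈54.237⌉ = 55 payments; the last is $54.92.
Total paid = 54·$230.00 + $54.92 = $12,474.92.
Total interest = total paid − principal = $12,474.92 − $7,350.00 = $5,124.92.

$5,125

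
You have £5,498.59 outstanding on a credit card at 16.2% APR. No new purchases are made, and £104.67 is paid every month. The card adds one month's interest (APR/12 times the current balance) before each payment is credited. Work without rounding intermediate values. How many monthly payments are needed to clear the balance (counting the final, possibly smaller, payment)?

Monthly rate r = 16.2%/12 = 1.35% = 0.0135.
Recurrence: B ← B·(1+r) − £104.67.
Month 1: interest £74.23; balance after payment £5,468.15.
Month 2: interest £73.82; balance after payment £5,437.30.
Closed form: n = −ln(1 − rB₀/P)/ln(1+r) = −ln(0.29081)/ln(1.0135) ≈ 92.104, so the balance reaches zero during payment 93.

93 months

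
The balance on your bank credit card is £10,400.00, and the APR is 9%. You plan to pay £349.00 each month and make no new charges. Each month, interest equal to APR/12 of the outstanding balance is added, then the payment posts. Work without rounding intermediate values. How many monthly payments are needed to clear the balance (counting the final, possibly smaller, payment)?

Monthly rate r = 9%/12 = 0.75% = 0.0075.
Recurrence: B ← B·(1+r) − £349.00.
Month 1: interest £78.00; balance after payment £10,129.00.
Month 2: interest £75.97; balance after payment £9,855.97.
Closed form: n = −ln(1 − rB₀/P)/ln(1+r) = −ln(0.7765)/ln(1.0075) ≈ 33.853, so the balance reaches zero during payment 34.

34 payments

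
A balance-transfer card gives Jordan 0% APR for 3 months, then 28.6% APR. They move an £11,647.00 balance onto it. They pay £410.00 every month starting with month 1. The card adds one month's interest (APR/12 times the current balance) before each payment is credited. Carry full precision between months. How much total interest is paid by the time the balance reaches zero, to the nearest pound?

£5,777

Promo months 1–3 at r₀ = 0%/12 = 0; months 4+ at r₁ = 28.6%/12 = 0.0238333.
After month 3 (no interest yet): B = £11,647.00 − 3·£410.00 = £10,417.00.
Then at r₁ with £410.00/mo: n₂ = −ln(1 − r₁·B/P)/ln(1+r₁) ≈ 39.49 → 40 more payments.
Total paid = 42·£410.00 + £203.89 = £17,423.89; interest = £17,423.89 − £11,647.00 = £5,776.89.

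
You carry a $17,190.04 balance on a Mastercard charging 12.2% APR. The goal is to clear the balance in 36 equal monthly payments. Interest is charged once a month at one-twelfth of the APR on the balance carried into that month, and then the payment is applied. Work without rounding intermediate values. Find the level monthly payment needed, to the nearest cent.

Monthly rate r = 12.2%/12 = 1.01667% = 0.0101667.
Level-payment amortization: P = B₀·r / (1 − (1+r)^(−n)) = 17190.04·0.0101667 / (1 − 1.01017^(−36)).
Denominator 1 − (1+r)^(−36) = 0.305214431.
P = 174.765 / 0.305214431 ≈ 572.60.

$572.60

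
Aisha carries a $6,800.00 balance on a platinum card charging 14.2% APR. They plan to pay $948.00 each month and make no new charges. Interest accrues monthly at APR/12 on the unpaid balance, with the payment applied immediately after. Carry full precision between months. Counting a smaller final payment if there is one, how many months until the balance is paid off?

8 payments

Monthly rate r = 14.2%/12 = 1.18333% = 0.0118333.
Recurrence: B ← B·(1+r) − $948.00.
Month 1: interest $80.47; balance after payment $5,932.47.
Month 2: interest $70.20; balance after payment $5,054.67.
Closed form: n = −ln(1 − rB₀/P)/ln(1+r) = −ln(0.91512)/ln(1.01183) ≈ 7.540, so the balance reaches zero during payment 8.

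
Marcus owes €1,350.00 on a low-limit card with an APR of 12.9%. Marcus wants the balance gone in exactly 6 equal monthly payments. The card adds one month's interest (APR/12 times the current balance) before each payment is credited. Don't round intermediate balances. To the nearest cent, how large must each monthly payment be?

€233.54

Monthly rate r = 12.9%/12 = 1.075% = 0.01075.
Level-payment amortization: P = B₀·r / (1 − (1+r)^(−n)) = 1350.00·0.01075 / (1 − 1.01075^(−6)).
Denominator 1 − (1+r)^(−6) = 0.0621411089.
P = 14.5125 / 0.0621411089 ≈ 233.54.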